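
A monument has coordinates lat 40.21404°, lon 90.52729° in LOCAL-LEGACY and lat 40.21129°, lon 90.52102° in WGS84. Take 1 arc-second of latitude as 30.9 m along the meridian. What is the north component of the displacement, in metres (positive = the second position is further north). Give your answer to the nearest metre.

Δφ = 40.21129° − 40.21404° = -0.00275°; Δλ = 90.52102° − 90.52729° = -0.00627°.
1° of latitude = 3600 × 30.90 = 111240 m.
ΔN = Δφ × 111240 = -305.9 m; ΔE = Δλ × 111240 × cos(40.21404°) = -0.00627 × 111240 × 0.763638 = -532.6 m.

ΔN = -306 m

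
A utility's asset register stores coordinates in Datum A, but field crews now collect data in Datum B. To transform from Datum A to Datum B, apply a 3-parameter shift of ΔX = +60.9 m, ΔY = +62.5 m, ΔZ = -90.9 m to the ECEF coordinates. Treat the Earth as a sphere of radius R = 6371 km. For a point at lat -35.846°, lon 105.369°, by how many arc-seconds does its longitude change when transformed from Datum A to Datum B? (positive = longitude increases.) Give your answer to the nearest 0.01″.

sin φ = -0.585609, cos φ = 0.810594, sin λ = 0.964239, cos λ = -0.265034.
East component: ΔE = −sin λ·ΔX + cos λ·ΔY = −(0.964239)(60.9) + (-0.265034)(62.5) = -75.29 m.
1° of latitude spans πR/180 = 111195 m; at latitude φ, 1° of longitude spans that × cos φ = 90133.9 m, so Δλ = -75.29 / 90133.9 × 3600 = -3.007″.

Δλ = -3.01″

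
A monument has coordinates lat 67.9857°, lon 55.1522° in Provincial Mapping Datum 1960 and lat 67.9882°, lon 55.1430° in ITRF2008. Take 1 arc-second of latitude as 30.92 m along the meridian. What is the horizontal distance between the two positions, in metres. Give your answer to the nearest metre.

474 m

Δφ = 67.9882° − 67.9857° = +0.0025°; Δλ = 55.1430° − 55.1522° = -0.0092°.
1° of latitude = 3600 × 30.92 = 111312 m.
ΔN = Δφ × 111312 = 278.3 m; ΔE = Δλ × 111312 × cos(67.9857°) = -0.0092 × 111312 × 0.374838 = -383.9 m.
Distance = √(ΔE² + ΔN²) = √((-383.9)² + 278.3²) = 474.1 m.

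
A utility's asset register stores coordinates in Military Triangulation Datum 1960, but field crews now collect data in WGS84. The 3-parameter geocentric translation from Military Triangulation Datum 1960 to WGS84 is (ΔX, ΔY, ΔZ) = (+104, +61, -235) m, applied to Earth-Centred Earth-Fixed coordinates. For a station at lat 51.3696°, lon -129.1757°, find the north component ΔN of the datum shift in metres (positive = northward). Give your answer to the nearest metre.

At φ = 51.3696°, λ = -129.1757°: sin φ = 0.781189, cos φ = 0.624294, sin λ = -0.775212, cos λ = -0.631701.
ΔN = −sin φ cos λ·ΔX − sin φ sin λ·ΔY + cos φ·ΔZ = −(0.781189)(-0.631701)(104) − (0.781189)(-0.775212)(61) + (0.624294)(-235) = -58.45 m.

ΔN = -58 m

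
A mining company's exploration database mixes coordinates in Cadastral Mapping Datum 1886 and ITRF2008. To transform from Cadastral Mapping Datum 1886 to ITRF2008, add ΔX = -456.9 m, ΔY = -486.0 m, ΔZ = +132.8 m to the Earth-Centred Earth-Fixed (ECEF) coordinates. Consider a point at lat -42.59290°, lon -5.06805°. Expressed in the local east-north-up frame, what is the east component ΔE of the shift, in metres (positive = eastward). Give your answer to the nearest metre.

ΔE = -524 m

At φ = -42.59290°, λ = -5.06805°: sin φ = -0.676785, cos φ = 0.736181, sin λ = -0.088339, cos λ = 0.996090.
ΔE = −sin λ·ΔX + cos λ·ΔY = −(-0.088339)·(-456.9) + (0.996090)·(-486.0) = -524.46 m.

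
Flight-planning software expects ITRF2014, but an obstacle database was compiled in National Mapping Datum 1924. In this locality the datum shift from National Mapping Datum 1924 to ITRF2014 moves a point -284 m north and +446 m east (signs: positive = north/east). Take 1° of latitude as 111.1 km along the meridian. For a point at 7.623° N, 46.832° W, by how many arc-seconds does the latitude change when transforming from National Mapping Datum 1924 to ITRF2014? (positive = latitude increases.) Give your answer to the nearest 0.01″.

Δφ = -9.20″

1° of latitude = 111.1 km, so Δφ = -284.0 / 111100 = -0.0025563° = -9.203″.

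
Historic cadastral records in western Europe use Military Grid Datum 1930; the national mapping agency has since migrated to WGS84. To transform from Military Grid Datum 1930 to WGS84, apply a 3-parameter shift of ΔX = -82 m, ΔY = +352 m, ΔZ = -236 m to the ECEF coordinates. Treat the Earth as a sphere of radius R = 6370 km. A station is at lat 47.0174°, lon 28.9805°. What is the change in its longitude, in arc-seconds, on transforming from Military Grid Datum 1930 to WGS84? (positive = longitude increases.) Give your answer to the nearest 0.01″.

Δλ = 16.51″

sin φ = 0.731561, cos φ = 0.681776, sin λ = 0.484512, cos λ = 0.874785.
East component: ΔE = −sin λ·ΔX + cos λ·ΔY = −(0.484512)(-82) + (0.874785)(352) = 347.65 m.
1° of latitude spans πR/180 = 111177 m; at latitude φ, 1° of longitude spans that × cos φ = 75798.2 m, so Δλ = 347.65 / 75798.2 × 3600 = 16.512″.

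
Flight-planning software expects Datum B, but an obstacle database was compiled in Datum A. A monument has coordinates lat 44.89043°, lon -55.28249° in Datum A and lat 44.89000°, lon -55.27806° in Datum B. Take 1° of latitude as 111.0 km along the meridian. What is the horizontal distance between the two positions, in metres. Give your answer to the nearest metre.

Δφ = 44.89000° − 44.89043° = -0.00043°; Δλ = -55.27806° − -55.28249° = +0.00443°.
ΔN = Δφ × 111000 = -47.7 m; ΔE = Δλ × 111000 × cos(44.89043°) = +0.00443 × 111000 × 0.708458 = 348.4 m.
Distance = √(ΔE² + ΔN²) = √(348.4² + (-47.7)²) = 351.6 m.

352 m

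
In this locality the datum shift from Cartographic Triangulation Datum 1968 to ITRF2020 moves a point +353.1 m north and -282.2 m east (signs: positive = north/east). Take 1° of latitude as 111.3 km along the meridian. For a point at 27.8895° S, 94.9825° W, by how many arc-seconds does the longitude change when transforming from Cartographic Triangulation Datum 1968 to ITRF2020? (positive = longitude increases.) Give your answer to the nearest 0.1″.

Δλ = -10.3″

At latitude -27.8895°, cos φ = 0.883851.
1° of longitude at this latitude = 111.3 × cos φ = 98.37 km, so Δλ = -282.2 / 98372.7 = -0.0028687° = -10.327″.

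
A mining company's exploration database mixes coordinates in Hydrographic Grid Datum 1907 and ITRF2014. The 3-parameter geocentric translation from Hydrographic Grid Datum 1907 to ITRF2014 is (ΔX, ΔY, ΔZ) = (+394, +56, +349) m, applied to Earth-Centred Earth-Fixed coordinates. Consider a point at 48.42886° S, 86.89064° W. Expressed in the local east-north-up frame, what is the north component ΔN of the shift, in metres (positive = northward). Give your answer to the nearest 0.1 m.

ΔN = 205.7 m

At φ = -48.42886°, λ = -86.89064°: sin φ = -0.748132, cos φ = 0.663549, sin λ = -0.998528, cos λ = 0.054242.
ΔN = −sin φ cos λ·ΔX − sin φ sin λ·ΔY + cos φ·ΔZ = −(-0.748132)(0.054242)(394) − (-0.748132)(-0.998528)(56) + (0.663549)(349) = 205.73 m.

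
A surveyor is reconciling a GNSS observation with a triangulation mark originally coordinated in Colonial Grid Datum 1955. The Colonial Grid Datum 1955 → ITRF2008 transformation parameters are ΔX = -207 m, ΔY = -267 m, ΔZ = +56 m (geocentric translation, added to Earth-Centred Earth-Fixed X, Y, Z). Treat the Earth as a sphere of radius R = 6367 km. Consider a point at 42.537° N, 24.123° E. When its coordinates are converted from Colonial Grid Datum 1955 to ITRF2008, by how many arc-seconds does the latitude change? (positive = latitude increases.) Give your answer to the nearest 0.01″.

Δφ = 7.86″

sin φ = 0.676066, cos φ = 0.736841, sin λ = 0.408697, cos λ = 0.912670.
North component: ΔN = −sin φ cos λ·ΔX − sin φ sin λ·ΔY + cos φ·ΔZ = −(0.676066)(0.912670)(-207) − (0.676066)(0.408697)(-267) + (0.736841)(56) = 242.76 m.
1° of latitude spans πR/180 = 111125 m, so Δφ = 242.76 / 111125 × 3600 = 7.864″.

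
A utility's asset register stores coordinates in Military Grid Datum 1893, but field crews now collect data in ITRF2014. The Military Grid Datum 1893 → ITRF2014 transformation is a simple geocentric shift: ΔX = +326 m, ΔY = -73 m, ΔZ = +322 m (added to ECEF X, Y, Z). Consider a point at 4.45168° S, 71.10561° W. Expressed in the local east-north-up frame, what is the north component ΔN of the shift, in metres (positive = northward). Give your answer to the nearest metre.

ΔN = 335 m

At φ = -4.45168°, λ = -71.10561°: sin φ = -0.077618, cos φ = 0.996983, sin λ = -0.946117, cos λ = 0.323825.
ΔN = −sin φ cos λ·ΔX − sin φ sin λ·ΔY + cos φ·ΔZ = −(-0.077618)(0.323825)(326) − (-0.077618)(-0.946117)(-73) + (0.996983)(322) = 334.58 m.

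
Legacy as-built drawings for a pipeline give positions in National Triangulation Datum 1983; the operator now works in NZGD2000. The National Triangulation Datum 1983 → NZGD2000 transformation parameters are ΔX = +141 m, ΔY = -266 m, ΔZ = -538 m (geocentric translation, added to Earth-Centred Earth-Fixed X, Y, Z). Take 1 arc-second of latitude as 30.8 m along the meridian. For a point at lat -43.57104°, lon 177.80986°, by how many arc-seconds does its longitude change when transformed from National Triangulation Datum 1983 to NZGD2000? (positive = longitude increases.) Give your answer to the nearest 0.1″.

sin φ = -0.689253, cos φ = 0.724520, sin λ = 0.038216, cos λ = -0.999270.
East component: ΔE = −sin λ·ΔX + cos λ·ΔY = −(0.038216)(141) + (-0.999270)(-266) = 260.42 m.
1° of latitude spans 3600 × 30.80 = 110880 m; at latitude φ, 1° of longitude spans that × cos φ = 80334.8 m, so Δλ = 260.42 / 80334.8 × 3600 = 11.670″.

Δλ = 11.7″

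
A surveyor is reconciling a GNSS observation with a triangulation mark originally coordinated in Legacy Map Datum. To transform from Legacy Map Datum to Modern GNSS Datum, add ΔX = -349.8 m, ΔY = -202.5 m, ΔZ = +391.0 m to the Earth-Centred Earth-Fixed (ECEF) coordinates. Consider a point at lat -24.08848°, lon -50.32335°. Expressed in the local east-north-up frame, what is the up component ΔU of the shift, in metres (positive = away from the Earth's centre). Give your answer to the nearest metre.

ΔU = -221 m

The local up (radial) axis is (cos φ cos λ, cos φ sin λ, sin φ), giving ΔU = -203.883 + 142.284 − 159.585 = -221.18 m.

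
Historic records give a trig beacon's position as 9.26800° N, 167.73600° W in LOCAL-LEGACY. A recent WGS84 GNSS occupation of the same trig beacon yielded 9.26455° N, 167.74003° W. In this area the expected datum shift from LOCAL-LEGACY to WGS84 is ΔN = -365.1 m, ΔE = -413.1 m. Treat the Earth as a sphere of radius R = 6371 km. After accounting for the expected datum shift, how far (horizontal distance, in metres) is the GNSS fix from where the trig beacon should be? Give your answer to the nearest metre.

35 m

Observed coordinate differences: Δφ = -0.00345°, Δλ = -0.00403°.
Converting to metres (1° lat = 111195 m, cos φ = 0.986946): observed ΔN = -383.6 m, observed ΔE = -442.3 m.
Subtracting the expected shift leaves a residual of -383.6 − (-365.1) = -18.5 m north and -442.3 − (-413.1) = -29.2 m east.
Residual distance = √((-18.5)² + (-29.2)²) = 34.6 m.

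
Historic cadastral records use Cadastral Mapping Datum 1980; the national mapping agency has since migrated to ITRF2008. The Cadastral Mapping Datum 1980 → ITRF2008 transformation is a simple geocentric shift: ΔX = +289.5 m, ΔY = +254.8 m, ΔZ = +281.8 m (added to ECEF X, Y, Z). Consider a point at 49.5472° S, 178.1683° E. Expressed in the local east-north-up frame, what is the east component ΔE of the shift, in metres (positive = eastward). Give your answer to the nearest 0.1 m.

The local east axis at (φ, λ) is (−sin λ, cos λ, 0), so ΔE = −sin(178.1683°)·289.5 + cos(178.1683°)·254.8 = -263.92 m.

ΔE = -263.9 m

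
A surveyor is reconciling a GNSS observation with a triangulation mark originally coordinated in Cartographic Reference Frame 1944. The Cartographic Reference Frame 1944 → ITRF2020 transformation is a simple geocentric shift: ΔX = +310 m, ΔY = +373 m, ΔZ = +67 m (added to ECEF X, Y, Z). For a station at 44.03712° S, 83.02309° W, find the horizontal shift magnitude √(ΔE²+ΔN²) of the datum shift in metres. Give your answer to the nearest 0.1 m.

The local east axis at (φ, λ) is (−sin λ, cos λ, 0), so ΔE = −sin(-83.02309°)·310 + cos(-83.02309°)·373 = 353.01 m.
The local north axis is (−sin φ cos λ, −sin φ sin λ, cos φ), giving ΔN = 26.175 − 257.361 + 48.166 = -183.02 m.
Horizontal magnitude = √(ΔE² + ΔN²) = √(353.01² + (-183.02)²) = 397.64 m.

397.6 m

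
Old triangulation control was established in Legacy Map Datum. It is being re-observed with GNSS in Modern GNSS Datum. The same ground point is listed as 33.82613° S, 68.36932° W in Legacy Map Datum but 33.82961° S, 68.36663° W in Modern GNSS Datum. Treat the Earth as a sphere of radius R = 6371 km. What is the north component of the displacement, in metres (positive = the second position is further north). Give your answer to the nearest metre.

ΔN = -387 m

Δφ = -33.82961° − -33.82613° = -0.00348°; Δλ = -68.36663° − -68.36932° = +0.00269°.
1° along a meridian = πR/180 = 111195 m.
ΔN = Δφ × 111195 = -387.0 m; ΔE = Δλ × 111195 × cos(-33.82613°) = +0.00269 × 111195 × 0.830731 = 248.5 m.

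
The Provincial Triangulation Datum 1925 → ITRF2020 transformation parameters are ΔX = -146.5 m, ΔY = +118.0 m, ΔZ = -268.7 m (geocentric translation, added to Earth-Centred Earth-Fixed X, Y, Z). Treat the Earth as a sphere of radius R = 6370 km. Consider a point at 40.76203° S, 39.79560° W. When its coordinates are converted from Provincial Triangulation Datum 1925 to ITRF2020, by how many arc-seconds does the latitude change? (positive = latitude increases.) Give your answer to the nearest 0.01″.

Δφ = -10.57″

sin φ = -0.652919, cos φ = 0.757428, sin λ = -0.640051, cos λ = 0.768333.
North component: ΔN = −sin φ cos λ·ΔX − sin φ sin λ·ΔY + cos φ·ΔZ = −(-0.652919)(0.768333)(-146.5) − (-0.652919)(-0.640051)(118.0) + (0.757428)(-268.7) = -326.33 m.
1° of latitude spans πR/180 = 111177 m, so Δφ = -326.33 / 111177 × 3600 = -10.567″.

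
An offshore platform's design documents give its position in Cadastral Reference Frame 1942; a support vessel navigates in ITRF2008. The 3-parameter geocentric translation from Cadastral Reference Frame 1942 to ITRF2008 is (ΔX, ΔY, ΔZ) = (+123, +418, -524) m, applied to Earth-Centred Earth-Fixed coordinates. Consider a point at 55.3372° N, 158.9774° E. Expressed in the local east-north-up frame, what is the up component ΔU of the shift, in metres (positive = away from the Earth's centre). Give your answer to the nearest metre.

ΔU = -411 m

The local up (radial) axis is (cos φ cos λ, cos φ sin λ, sin φ), giving ΔU = -65.299 + 85.284 − 430.997 = -411.01 m.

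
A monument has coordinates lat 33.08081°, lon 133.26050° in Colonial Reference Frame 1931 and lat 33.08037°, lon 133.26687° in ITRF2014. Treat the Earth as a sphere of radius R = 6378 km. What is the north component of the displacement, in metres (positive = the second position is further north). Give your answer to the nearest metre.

Δφ = 33.08037° − 33.08081° = -0.00044°; Δλ = 133.26687° − 133.26050° = +0.00637°.
1° along a meridian = πR/180 = 111317 m.
ΔN = Δφ × 111317 = -49.0 m; ΔE = Δλ × 111317 × cos(33.08081°) = +0.00637 × 111317 × 0.837902 = 594.1 m.

ΔN = -49 m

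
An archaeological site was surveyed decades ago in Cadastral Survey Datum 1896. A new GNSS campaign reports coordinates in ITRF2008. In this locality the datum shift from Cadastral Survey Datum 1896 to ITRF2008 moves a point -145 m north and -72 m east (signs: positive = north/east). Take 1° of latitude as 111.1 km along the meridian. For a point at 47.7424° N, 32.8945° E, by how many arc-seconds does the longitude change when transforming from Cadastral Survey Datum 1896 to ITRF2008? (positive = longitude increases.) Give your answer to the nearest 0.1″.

At latitude 47.7424°, cos φ = 0.672465.
1° of longitude at this latitude = 111.1 × cos φ = 74.71 km, so Δλ = -72.0 / 74710.9 = -0.0009637° = -3.469″.

Δλ = -3.5″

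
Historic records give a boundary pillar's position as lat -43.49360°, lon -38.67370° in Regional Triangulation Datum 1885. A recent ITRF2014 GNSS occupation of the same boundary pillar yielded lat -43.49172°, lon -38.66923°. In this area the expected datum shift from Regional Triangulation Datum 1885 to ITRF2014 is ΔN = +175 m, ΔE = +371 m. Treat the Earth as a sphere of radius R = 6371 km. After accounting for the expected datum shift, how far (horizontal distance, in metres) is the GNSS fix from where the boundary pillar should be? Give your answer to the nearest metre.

Observed coordinate differences: Δφ = +0.00188°, Δλ = +0.00447°.
Converting to metres (1° lat = 111195 m, cos φ = 0.725451): observed ΔN = 209.0 m, observed ΔE = 360.6 m.
Subtracting the expected shift leaves a residual of 209.0 − (175) = 34.0 m north and 360.6 − (371) = -10.4 m east.
Residual distance = √(34.0² + (-10.4)²) = 35.6 m.

36 m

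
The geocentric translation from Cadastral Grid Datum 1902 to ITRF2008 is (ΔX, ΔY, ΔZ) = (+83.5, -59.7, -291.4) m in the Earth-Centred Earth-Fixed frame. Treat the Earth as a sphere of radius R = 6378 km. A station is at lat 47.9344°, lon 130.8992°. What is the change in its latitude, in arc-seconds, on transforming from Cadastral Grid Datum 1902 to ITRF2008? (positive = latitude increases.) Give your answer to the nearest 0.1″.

sin φ = 0.742378, cos φ = 0.669981, sin λ = 0.755863, cos λ = -0.654730.
North component: ΔN = −sin φ cos λ·ΔX − sin φ sin λ·ΔY + cos φ·ΔZ = −(0.742378)(-0.654730)(83.5) − (0.742378)(0.755863)(-59.7) + (0.669981)(-291.4) = -121.15 m.
1° of latitude spans πR/180 = 111317 m, so Δφ = -121.15 / 111317 × 3600 = -3.918″.

Δφ = -3.9″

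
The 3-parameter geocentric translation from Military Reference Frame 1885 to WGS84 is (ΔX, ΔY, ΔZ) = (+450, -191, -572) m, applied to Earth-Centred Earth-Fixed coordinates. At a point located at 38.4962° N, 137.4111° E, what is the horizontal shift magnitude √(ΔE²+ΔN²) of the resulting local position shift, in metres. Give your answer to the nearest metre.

230 m

The local east axis at (φ, λ) is (−sin λ, cos λ, 0), so ΔE = −sin(137.4111°)·450 + cos(137.4111°)·(-191) = -163.91 m.
The local north axis is (−sin φ cos λ, −sin φ sin λ, cos φ), giving ΔN = 206.224 + 80.457 − 447.675 = -160.99 m.
Horizontal magnitude = √(ΔE² + ΔN²) = √((-163.91)² + (-160.99)²) = 229.75 m.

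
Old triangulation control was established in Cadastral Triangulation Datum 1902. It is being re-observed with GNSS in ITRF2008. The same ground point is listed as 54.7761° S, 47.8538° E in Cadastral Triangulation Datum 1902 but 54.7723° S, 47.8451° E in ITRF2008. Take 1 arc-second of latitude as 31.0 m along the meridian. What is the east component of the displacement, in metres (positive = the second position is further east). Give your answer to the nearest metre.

Δφ = -54.7723° − -54.7761° = +0.0038°; Δλ = 47.8451° − 47.8538° = -0.0087°.
1° of latitude = 3600 × 31.00 = 111600 m.
ΔN = Δφ × 111600 = 424.1 m; ΔE = Δλ × 111600 × cos(-54.7761°) = -0.0087 × 111600 × 0.576773 = -560.0 m.

ΔE = -560 m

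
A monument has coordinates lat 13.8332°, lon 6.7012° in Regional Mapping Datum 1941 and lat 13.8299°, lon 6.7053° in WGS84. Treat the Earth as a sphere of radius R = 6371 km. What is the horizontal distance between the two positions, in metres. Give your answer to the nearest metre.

575 m

Δφ = 13.8299° − 13.8332° = -0.0033°; Δλ = 6.7053° − 6.7012° = +0.0041°.
1° along a meridian = πR/180 = 111195 m.
ΔN = Δφ × 111195 = -366.9 m; ΔE = Δλ × 111195 × cos(13.8332°) = +0.0041 × 111195 × 0.970996 = 442.7 m.
Distance = √(ΔE² + ΔN²) = √(442.7² + (-366.9)²) = 575.0 m.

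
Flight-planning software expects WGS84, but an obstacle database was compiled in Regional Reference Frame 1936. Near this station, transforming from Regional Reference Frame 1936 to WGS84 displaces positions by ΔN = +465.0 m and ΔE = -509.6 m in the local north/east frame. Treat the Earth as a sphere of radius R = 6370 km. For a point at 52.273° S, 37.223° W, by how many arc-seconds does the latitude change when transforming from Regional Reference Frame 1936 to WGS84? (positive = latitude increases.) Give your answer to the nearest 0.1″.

Δφ = 15.1″

On a sphere of radius R, 1 rad of latitude = R, so Δφ = ΔN / R = 465.0 / 6370000 = 7.2998e-05 rad = 15.057″.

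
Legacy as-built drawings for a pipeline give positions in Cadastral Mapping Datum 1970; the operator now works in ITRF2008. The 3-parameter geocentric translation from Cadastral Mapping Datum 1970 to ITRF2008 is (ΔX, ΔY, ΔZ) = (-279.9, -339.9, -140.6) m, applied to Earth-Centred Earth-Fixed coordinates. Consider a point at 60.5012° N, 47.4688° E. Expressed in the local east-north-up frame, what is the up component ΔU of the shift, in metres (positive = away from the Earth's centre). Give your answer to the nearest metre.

At φ = 60.5012°, λ = 47.4688°: sin φ = 0.870366, cos φ = 0.492405, sin λ = 0.736909, cos λ = 0.675992.
ΔU = cos φ cos λ·ΔX + cos φ sin λ·ΔY + sin φ·ΔZ = (0.492405)(0.675992)(-279.9) + (0.492405)(0.736909)(-339.9) + (0.870366)(-140.6) = -338.88 m.

ΔU = -339 m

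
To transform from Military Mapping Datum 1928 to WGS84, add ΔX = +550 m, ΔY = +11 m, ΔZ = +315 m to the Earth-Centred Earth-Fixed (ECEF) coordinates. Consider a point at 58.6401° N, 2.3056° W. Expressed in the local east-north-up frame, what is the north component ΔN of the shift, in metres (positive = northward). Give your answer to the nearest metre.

At φ = 58.6401°, λ = -2.3056°: sin φ = 0.853915, cos φ = 0.520412, sin λ = -0.040229, cos λ = 0.999190.
ΔN = −sin φ cos λ·ΔX − sin φ sin λ·ΔY + cos φ·ΔZ = −(0.853915)(0.999190)(550) − (0.853915)(-0.040229)(11) + (0.520412)(315) = -304.97 m.

ΔN = -305 m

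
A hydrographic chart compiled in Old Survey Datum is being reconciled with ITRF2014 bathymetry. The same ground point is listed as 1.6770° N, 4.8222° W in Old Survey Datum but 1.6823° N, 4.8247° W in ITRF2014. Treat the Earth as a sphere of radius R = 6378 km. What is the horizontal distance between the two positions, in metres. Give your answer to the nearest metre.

Δφ = 1.6823° − 1.6770° = +0.0053°; Δλ = -4.8247° − -4.8222° = -0.0025°.
1° along a meridian = πR/180 = 111317 m.
ΔN = Δφ × 111317 = 590.0 m; ΔE = Δλ × 111317 × cos(1.6770°) = -0.0025 × 111317 × 0.999572 = -278.2 m.
Distance = √(ΔE² + ΔN²) = √((-278.2)² + 590.0²) = 652.3 m.

652 m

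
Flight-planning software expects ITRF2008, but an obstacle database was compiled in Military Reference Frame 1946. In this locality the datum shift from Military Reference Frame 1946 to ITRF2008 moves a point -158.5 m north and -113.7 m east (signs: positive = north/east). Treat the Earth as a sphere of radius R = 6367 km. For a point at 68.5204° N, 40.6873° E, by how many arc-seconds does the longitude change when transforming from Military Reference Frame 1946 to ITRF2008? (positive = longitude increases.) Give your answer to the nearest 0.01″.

At latitude 68.5204°, cos φ = 0.366170.
One radian of longitude at latitude φ spans R cos φ, so Δλ = ΔE / (R cos φ) = -113.7 / (6367000 × 0.366170) = -4.8769e-05 rad = -10.059″.

Δλ = -10.06″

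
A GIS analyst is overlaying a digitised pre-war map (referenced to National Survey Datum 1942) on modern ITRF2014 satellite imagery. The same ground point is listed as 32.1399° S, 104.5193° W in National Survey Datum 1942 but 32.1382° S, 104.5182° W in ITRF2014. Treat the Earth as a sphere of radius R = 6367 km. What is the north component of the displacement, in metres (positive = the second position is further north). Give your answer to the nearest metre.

Δφ = -32.1382° − -32.1399° = +0.0017°; Δλ = -104.5182° − -104.5193° = +0.0011°.
1° along a meridian = πR/180 = 111125 m.
ΔN = Δφ × 111125 = 188.9 m; ΔE = Δλ × 111125 × cos(-32.1399°) = +0.0011 × 111125 × 0.846752 = 103.5 m.

ΔN = 189 m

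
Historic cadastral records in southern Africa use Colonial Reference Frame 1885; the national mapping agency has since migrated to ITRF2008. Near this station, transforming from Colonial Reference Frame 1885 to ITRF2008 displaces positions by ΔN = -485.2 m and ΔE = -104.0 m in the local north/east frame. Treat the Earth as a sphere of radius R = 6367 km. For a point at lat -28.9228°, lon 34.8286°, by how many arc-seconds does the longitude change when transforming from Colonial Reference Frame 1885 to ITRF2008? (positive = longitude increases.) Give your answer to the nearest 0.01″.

Δλ = -3.85″

At latitude -28.9228°, cos φ = 0.875272.
One radian of longitude at latitude φ spans R cos φ, so Δλ = ΔE / (R cos φ) = -104.0 / (6367000 × 0.875272) = -1.8662e-05 rad = -3.849″.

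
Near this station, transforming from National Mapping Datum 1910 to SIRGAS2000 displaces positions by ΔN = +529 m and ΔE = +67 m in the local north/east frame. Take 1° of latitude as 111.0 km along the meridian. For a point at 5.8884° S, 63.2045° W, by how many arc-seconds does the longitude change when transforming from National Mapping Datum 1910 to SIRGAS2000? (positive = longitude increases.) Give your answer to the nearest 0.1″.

Δλ = 2.2″

At latitude -5.8884°, cos φ = 0.994724.
1° of longitude at this latitude = 111.0 × cos φ = 110.41 km, so Δλ = 67.0 / 110414.3 = 0.0006068° = 2.184″.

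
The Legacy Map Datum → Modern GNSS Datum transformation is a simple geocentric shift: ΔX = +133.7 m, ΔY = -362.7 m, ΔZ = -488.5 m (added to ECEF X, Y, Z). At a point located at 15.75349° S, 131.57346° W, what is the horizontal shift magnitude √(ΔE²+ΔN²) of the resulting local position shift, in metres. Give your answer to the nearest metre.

541 m

The local east axis at (φ, λ) is (−sin λ, cos λ, 0), so ΔE = −sin(-131.57346°)·133.7 + cos(-131.57346°)·(-362.7) = 340.70 m.
The local north axis is (−sin φ cos λ, −sin φ sin λ, cos φ), giving ΔN = -24.088 + 73.668 − 470.151 = -420.57 m.
Horizontal magnitude = √(ΔE² + ΔN²) = √(340.70² + (-420.57)²) = 541.26 m.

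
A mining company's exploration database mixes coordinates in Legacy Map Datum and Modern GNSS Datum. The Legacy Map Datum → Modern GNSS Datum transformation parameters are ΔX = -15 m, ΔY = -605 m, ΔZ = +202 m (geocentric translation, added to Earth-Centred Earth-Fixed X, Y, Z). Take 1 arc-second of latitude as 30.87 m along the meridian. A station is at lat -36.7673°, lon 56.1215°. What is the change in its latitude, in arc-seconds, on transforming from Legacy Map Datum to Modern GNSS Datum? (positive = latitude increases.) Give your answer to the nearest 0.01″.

sin φ = -0.598567, cos φ = 0.801073, sin λ = 0.830222, cos λ = 0.557434.
North component: ΔN = −sin φ cos λ·ΔX − sin φ sin λ·ΔY + cos φ·ΔZ = −(-0.598567)(0.557434)(-15) − (-0.598567)(0.830222)(-605) + (0.801073)(202) = -143.84 m.
1° of latitude spans 3600 × 30.87 = 111132 m, so Δφ = -143.84 / 111132 × 3600 = -4.659″.

Δφ = -4.66″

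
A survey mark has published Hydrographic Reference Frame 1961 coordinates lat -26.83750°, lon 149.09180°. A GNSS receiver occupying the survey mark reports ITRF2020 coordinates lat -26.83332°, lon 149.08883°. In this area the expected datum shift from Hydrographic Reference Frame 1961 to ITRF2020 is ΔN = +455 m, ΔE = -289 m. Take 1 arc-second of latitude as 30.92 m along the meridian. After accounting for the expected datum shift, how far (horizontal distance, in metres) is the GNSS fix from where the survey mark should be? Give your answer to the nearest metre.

Observed coordinate differences: Δφ = +0.00418°, Δλ = -0.00297°.
Converting to metres (1° lat = 111312 m, cos φ = 0.892291): observed ΔN = 465.3 m, observed ΔE = -295.0 m.
Subtracting the expected shift leaves a residual of 465.3 − (455) = 10.3 m north and -295.0 − (-289) = -6.0 m east.
Residual distance = √(10.3² + (-6.0)²) = 11.9 m.

12 m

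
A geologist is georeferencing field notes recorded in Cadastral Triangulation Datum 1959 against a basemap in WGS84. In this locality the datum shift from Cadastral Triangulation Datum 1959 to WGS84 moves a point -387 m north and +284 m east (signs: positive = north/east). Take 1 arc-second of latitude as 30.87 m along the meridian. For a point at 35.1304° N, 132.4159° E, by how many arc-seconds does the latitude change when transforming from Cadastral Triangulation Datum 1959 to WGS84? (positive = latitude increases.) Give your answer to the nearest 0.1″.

Δφ = -12.5″

1″ of latitude = 30.87 m, so Δφ = -387.0 / 30.87 = -12.536″.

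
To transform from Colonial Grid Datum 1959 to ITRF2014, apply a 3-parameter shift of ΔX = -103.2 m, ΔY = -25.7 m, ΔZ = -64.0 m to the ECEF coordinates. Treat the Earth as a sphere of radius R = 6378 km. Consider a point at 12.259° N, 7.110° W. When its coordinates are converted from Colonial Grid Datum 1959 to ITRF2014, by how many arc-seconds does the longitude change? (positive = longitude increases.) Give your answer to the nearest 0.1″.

Δλ = -1.3″

sin φ = 0.212331, cos φ = 0.977198, sin λ = -0.123775, cos λ = 0.992310.
East component: ΔE = −sin λ·ΔX + cos λ·ΔY = −(-0.123775)(-103.2) + (0.992310)(-25.7) = -38.28 m.
1° of latitude spans πR/180 = 111317 m; at latitude φ, 1° of longitude spans that × cos φ = 108778.8 m, so Δλ = -38.28 / 108778.8 × 3600 = -1.267″.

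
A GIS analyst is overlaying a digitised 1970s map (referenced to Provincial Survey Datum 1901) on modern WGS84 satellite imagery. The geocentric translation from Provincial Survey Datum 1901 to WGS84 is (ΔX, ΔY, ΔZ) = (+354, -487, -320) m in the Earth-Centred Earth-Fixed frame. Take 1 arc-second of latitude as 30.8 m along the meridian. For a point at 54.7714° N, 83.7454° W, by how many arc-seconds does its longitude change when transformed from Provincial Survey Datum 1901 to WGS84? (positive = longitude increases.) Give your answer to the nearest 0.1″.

Δλ = 16.8″

sin φ = 0.816857, cos φ = 0.576840, sin λ = -0.994048, cos λ = 0.108947.
East component: ΔE = −sin λ·ΔX + cos λ·ΔY = −(-0.994048)(354) + (0.108947)(-487) = 298.84 m.
1° of latitude spans 3600 × 30.80 = 110880 m; at latitude φ, 1° of longitude spans that × cos φ = 63960.0 m, so Δλ = 298.84 / 63960.0 × 3600 = 16.820″.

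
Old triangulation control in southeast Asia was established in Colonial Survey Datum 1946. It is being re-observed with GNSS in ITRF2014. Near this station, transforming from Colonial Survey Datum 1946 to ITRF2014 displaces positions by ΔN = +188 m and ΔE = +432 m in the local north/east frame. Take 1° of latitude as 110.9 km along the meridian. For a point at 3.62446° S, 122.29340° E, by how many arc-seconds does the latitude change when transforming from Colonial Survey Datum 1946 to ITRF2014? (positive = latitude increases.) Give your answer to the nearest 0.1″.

1° of latitude = 110.9 km, so Δφ = 188.0 / 110900 = 0.0016952° = 6.103″.

Δφ = 6.1″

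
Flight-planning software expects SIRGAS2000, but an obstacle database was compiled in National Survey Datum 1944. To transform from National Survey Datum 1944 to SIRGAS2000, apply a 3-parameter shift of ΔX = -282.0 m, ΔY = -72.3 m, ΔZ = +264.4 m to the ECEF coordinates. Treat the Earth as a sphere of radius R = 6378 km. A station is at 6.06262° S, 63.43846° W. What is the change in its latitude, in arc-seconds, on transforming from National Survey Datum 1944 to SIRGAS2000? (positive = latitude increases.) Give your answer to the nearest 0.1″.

Δφ = 8.3″

sin φ = -0.105615, cos φ = 0.994407, sin λ = -0.894455, cos λ = 0.447159.
North component: ΔN = −sin φ cos λ·ΔX − sin φ sin λ·ΔY + cos φ·ΔZ = −(-0.105615)(0.447159)(-282.0) − (-0.105615)(-0.894455)(-72.3) + (0.994407)(264.4) = 256.43 m.
1° of latitude spans πR/180 = 111317 m, so Δφ = 256.43 / 111317 × 3600 = 8.293″.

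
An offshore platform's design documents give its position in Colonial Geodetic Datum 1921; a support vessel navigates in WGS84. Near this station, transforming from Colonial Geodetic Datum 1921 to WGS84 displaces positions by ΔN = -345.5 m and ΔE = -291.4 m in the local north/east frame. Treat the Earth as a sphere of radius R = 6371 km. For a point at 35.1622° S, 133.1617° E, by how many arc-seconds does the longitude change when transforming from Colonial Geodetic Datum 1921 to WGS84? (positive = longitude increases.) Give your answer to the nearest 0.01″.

Δλ = -11.54″

At latitude -35.1622°, cos φ = 0.817525.
One radian of longitude at latitude φ spans R cos φ, so Δλ = ΔE / (R cos φ) = -291.4 / (6371000 × 0.817525) = -5.5948e-05 rad = -11.540″.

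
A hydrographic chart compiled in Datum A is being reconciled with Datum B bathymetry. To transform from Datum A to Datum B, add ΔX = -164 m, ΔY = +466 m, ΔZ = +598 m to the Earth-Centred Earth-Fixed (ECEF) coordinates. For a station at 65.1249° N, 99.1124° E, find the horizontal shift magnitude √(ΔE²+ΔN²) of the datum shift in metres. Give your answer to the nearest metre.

At φ = 65.1249°, λ = 99.1124°: sin φ = 0.907227, cos φ = 0.420642, sin λ = 0.987380, cos λ = -0.158372.
ΔE = −sin λ·ΔX + cos λ·ΔY = −(0.987380)·(-164) + (-0.158372)·(466) = 88.13 m.
ΔN = −sin φ cos λ·ΔX − sin φ sin λ·ΔY + cos φ·ΔZ = −(0.907227)(-0.158372)(-164) − (0.907227)(0.987380)(466) + (0.420642)(598) = -189.45 m.
Horizontal magnitude = √(ΔE² + ΔN²) = √(88.13² + (-189.45)²) = 208.95 m.

209 m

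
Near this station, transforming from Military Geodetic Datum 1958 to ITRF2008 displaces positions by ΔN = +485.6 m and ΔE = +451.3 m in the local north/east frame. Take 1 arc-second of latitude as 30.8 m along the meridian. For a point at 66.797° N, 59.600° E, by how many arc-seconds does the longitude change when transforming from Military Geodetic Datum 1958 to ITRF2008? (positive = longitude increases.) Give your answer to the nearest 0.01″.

Δλ = 37.19″

At latitude 66.797°, cos φ = 0.393990.
1″ of longitude at this latitude = 30.80 × cos φ = 12.1349 m, so Δλ = 451.3 / 12.1349 = 37.190″.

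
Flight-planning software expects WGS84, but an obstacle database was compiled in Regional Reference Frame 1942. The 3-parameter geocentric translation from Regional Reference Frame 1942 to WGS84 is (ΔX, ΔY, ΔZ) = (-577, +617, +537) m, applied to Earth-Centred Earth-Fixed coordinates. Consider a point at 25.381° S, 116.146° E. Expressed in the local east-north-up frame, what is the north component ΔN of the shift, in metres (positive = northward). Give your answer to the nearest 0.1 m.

The local north axis is (−sin φ cos λ, −sin φ sin λ, cos φ), giving ΔN = 108.985 + 237.406 + 485.167 = 831.56 m.

ΔN = 831.6 m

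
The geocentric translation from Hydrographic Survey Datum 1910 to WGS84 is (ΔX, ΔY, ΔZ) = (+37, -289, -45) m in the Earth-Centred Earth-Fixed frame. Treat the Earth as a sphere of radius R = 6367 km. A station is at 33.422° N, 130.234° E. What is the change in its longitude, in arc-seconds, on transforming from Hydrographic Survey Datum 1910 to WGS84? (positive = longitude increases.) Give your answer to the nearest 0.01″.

sin φ = 0.550801, cos φ = 0.834636, sin λ = 0.763413, cos λ = -0.645911.
East component: ΔE = −sin λ·ΔX + cos λ·ΔY = −(0.763413)(37) + (-0.645911)(-289) = 158.42 m.
1° of latitude spans πR/180 = 111125 m; at latitude φ, 1° of longitude spans that × cos φ = 92749.1 m, so Δλ = 158.42 / 92749.1 × 3600 = 6.149″.

Δλ = 6.15″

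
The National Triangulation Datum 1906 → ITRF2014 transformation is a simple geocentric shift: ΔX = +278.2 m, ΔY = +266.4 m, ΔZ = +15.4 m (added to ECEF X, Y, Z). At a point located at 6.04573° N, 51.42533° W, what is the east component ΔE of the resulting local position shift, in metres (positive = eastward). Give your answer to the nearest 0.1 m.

ΔE = 383.6 m

The local east axis at (φ, λ) is (−sin λ, cos λ, 0), so ΔE = −sin(-51.42533°)·278.2 + cos(-51.42533°)·266.4 = 383.61 m.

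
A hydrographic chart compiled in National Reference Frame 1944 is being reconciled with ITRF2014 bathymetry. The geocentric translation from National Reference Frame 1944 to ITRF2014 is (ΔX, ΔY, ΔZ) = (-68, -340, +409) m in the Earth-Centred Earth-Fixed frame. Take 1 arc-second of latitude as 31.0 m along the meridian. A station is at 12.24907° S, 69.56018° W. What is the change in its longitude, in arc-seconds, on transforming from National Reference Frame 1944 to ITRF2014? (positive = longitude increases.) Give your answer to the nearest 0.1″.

sin φ = -0.212162, cos φ = 0.977235, sin λ = -0.937040, cos λ = 0.349223.
East component: ΔE = −sin λ·ΔX + cos λ·ΔY = −(-0.937040)(-68) + (0.349223)(-340) = -182.45 m.
1° of latitude spans 3600 × 31.00 = 111600 m; at latitude φ, 1° of longitude spans that × cos φ = 109059.4 m, so Δλ = -182.45 / 109059.4 × 3600 = -6.023″.

Δλ = -6.0″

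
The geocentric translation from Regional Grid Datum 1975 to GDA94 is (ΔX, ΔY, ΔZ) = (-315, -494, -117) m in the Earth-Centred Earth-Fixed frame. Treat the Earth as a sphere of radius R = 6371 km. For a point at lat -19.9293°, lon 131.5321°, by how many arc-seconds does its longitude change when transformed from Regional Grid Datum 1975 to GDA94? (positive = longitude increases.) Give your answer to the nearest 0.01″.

sin φ = -0.340860, cos φ = 0.940114, sin λ = 0.748584, cos λ = -0.663040.
East component: ΔE = −sin λ·ΔX + cos λ·ΔY = −(0.748584)(-315) + (-0.663040)(-494) = 563.35 m.
1° of latitude spans πR/180 = 111195 m; at latitude φ, 1° of longitude spans that × cos φ = 104535.9 m, so Δλ = 563.35 / 104535.9 × 3600 = 19.400″.

Δλ = 19.40″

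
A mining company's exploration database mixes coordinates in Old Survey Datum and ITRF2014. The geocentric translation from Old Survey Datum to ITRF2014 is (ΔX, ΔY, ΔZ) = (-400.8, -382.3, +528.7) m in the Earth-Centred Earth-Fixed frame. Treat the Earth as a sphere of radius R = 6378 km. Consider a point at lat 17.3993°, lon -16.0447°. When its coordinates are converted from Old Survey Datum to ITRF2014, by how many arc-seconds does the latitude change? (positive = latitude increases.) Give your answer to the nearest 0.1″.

sin φ = 0.299029, cos φ = 0.954244, sin λ = -0.276387, cos λ = 0.961046.
North component: ΔN = −sin φ cos λ·ΔX − sin φ sin λ·ΔY + cos φ·ΔZ = −(0.299029)(0.961046)(-400.8) − (0.299029)(-0.276387)(-382.3) + (0.954244)(528.7) = 588.09 m.
1° of latitude spans πR/180 = 111317 m, so Δφ = 588.09 / 111317 × 3600 = 19.019″.

Δφ = 19.0″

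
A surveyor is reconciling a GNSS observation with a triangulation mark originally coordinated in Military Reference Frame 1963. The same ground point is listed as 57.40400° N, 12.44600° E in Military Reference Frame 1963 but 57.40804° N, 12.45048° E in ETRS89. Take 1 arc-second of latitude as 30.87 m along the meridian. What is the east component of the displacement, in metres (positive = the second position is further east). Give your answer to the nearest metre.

Δφ = 57.40804° − 57.40400° = +0.00404°; Δλ = 12.45048° − 12.44600° = +0.00448°.
1° of latitude = 3600 × 30.87 = 111132 m.
ΔN = Δφ × 111132 = 449.0 m; ΔE = Δλ × 111132 × cos(57.40400°) = +0.00448 × 111132 × 0.538712 = 268.2 m.

ΔE = 268 m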